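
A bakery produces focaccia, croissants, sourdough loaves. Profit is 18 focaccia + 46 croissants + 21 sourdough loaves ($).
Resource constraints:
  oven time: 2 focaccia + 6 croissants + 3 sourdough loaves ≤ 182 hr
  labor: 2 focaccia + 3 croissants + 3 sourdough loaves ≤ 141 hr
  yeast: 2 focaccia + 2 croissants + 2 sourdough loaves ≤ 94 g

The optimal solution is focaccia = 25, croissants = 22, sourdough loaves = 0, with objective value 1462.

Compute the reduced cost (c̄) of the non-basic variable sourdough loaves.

-4

Binding: oven time and yeast. Non-binding: labor (25 unused).
Since labor is not tight, its dual is 0.
The binding rows give the dual system: 2·y_oven time + 2·y_yeast = 18 and 6·y_oven time + 2·y_yeast = 46.
→ y_oven time = 7 and y_yeast = 2.
Reduced cost of sourdough loaves: c₃ − yᵀa₃ = 21 − (7·3 + 2·2) = 21 − 25 = -4.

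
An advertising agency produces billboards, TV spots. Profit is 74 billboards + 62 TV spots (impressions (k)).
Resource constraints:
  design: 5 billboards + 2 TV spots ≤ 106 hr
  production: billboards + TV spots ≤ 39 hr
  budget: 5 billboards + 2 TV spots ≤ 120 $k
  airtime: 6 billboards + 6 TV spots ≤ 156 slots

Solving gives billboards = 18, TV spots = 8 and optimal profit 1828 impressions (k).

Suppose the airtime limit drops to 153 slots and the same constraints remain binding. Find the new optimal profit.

Check each constraint at x*: design 106/106 (tight); production 26/39 (slack 13); budget 106/120 (slack 14); airtime 156/156 (tight).
Since production, budget are not tight, their duals are 0.
From A_Bᵀ y = c: 5·y_design + 6·y_airtime = 74; 2·y_design + 6·y_airtime = 62.
This yields shadow prices y_design = 4, y_airtime = 9.
Δz = y_airtime·Δb = 9 × (-3) = -27, so new z* = 1828 − 27 = 1801.

1801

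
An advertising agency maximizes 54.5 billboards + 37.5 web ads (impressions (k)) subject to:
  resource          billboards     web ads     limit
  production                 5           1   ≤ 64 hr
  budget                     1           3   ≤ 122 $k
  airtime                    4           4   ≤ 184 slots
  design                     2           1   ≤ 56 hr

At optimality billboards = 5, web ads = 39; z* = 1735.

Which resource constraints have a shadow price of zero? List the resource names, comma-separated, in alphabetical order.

production: 64/64 (binding)
budget: 122/122 (binding)
airtime: 176/184 (slack 8)
design: 49/56 (slack 7)
By complementary slackness, a constraint with positive slack has shadow price 0 → airtime, design.

airtime, design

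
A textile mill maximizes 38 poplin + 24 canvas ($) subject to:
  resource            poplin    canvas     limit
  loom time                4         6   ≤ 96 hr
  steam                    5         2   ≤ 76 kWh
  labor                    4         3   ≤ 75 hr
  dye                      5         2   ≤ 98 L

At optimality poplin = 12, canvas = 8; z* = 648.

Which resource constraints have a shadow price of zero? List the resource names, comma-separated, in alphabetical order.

dye, labor

loom time: 96/96 (binding)
steam: 76/76 (binding)
labor: 72/75 (slack 3)
dye: 76/98 (slack 22)
By complementary slackness, a constraint with positive slack has shadow price 0 → dye, labor.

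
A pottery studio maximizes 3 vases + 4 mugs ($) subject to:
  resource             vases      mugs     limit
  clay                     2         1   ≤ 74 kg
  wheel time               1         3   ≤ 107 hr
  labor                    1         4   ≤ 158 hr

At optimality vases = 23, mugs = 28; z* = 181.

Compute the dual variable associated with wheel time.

1

Binding: clay and wheel time. Non-binding: labor (23 unused).
By complementary slackness, y = 0 for the non-binding constraint.
The binding rows give the dual system: 2·y_clay + 1·y_wheel time = 3 and 1·y_clay + 3·y_wheel time = 4.
This yields shadow prices y_clay = 1, y_wheel time = 1.
Shadow price of wheel time = 1.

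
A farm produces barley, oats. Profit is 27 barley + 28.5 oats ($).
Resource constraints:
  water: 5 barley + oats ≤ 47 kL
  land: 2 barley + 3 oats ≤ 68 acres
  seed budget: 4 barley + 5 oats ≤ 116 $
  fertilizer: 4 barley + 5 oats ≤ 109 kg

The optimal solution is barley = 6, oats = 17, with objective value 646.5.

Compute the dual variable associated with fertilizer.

5.5

Check each constraint at x*: water 47/47 (tight); land 63/68 (slack 5); seed budget 109/116 (slack 7); fertilizer 109/109 (tight).
Since land, seed budget are not tight, their duals are 0.
The binding rows give the dual system: 5·y_water + 4·y_fertilizer = 27 and 1·y_water + 5·y_fertilizer = 28.5.
This yields shadow prices y_water = 1, y_fertilizer = 5.5.
Shadow price of fertilizer = 5.5.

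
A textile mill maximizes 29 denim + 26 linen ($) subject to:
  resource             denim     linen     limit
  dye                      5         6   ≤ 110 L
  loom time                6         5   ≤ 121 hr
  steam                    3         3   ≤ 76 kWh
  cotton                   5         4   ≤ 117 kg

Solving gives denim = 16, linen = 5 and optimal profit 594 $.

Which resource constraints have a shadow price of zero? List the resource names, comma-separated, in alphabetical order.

dye: 110/110 (binding)
loom time: 121/121 (binding)
steam: 63/76 (slack 13)
cotton: 100/117 (slack 17)
By complementary slackness, a constraint with positive slack has shadow price 0 → cotton, steam.

cotton, steam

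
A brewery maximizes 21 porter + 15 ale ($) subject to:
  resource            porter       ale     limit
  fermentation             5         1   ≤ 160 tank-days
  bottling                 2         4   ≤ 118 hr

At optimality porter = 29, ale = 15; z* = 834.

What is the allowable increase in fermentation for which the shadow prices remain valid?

135

Binding constraints: fermentation, bottling. The basis is B = [[5,1],[2,4]] with det 18.
Per unit increase in fermentation, x* moves by d = (0.2222, -0.1111).
The basis stays optimal until ale reaches 0; allowable increase = 135 tank-days.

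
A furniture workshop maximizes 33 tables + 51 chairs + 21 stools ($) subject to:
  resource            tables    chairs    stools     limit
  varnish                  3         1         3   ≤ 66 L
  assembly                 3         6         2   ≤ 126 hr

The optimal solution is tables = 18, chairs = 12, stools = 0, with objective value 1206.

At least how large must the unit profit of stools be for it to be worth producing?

Both varnish and assembly are binding at x*.
Dual feasibility on the basic columns requires 3·y_varnish + 3·y_assembly = 33, 1·y_varnish + 6·y_assembly = 51.
Solving: y_varnish = 3, y_assembly = 8.
stools enters the basis when its profit ≥ yᵀa₃ = 3·3 + 8·2 = 25.

25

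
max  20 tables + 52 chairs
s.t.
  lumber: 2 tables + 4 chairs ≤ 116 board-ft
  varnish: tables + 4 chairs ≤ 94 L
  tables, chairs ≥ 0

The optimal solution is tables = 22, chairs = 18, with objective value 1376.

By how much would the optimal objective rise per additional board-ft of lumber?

7

At the optimum: lumber uses 116 of 116 (binding); varnish uses 94 of 94 (binding).
From A_Bᵀ y = c: 2·y_lumber + 1·y_varnish = 20; 4·y_lumber + 4·y_varnish = 52.
Solving: y_lumber = 7, y_varnish = 6.
Shadow price of lumber = 7.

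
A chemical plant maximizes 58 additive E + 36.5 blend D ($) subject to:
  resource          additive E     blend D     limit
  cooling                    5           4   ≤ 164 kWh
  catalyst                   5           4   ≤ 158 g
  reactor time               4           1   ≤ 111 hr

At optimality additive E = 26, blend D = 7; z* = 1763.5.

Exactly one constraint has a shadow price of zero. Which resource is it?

cooling: 158/164 (slack 6)
catalyst: 158/158 (binding)
reactor time: 111/111 (binding)
By complementary slackness, a constraint with positive slack has shadow price 0 → cooling.

cooling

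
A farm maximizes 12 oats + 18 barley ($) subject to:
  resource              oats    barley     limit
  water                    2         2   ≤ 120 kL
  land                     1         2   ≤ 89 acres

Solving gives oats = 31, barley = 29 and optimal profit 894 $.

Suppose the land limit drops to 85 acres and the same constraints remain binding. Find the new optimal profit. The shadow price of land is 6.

870

Δb = -4, so new z* = 894 + (6)·(-4) = 894 − 24 = 870.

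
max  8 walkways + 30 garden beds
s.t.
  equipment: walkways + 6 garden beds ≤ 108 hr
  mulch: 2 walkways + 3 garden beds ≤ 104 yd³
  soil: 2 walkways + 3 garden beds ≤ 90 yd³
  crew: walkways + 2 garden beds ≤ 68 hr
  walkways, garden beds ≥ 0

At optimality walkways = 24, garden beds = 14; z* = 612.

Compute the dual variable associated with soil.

2

Check each constraint at x*: equipment 108/108 (tight); mulch 90/104 (slack 14); soil 90/90 (tight); crew 52/68 (slack 16).
By complementary slackness, y = 0 for the non-binding constraints.
Dual feasibility on the basic columns requires 1·y_equipment + 2·y_soil = 8, 6·y_equipment + 3·y_soil = 30.
This yields shadow prices y_equipment = 4, y_soil = 2.
Shadow price of soil = 2.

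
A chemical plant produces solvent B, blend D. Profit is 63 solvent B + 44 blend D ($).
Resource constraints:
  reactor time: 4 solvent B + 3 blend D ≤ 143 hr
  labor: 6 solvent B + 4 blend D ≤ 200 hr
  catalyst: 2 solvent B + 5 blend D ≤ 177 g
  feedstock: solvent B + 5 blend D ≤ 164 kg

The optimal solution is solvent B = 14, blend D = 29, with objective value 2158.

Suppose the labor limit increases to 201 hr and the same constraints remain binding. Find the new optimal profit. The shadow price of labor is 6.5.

Δb = 1, so new z* = 2158 + (6.5)·(1) = 2158 + 6.5 = 2164.5.

2164.5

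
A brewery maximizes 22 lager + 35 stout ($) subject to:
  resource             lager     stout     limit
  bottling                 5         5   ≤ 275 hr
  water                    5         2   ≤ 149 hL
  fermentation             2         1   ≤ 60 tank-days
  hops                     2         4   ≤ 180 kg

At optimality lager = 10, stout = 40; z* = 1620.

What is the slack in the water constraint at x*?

water used = 5·10 + 2·40 = 130; slack = 149 − 130 = 19.

19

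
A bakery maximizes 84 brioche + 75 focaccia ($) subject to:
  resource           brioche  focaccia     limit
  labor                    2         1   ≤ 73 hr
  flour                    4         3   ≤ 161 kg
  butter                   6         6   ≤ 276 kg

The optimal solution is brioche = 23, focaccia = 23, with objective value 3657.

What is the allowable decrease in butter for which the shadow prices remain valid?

12

Binding constraints: flour, butter. The basis is B = [[4,3],[6,6]] with det 6.
Per unit decrease in butter, x* moves by d = (0.5, -0.6667).
The basis stays optimal until labor becomes binding; allowable decrease = 12 kg.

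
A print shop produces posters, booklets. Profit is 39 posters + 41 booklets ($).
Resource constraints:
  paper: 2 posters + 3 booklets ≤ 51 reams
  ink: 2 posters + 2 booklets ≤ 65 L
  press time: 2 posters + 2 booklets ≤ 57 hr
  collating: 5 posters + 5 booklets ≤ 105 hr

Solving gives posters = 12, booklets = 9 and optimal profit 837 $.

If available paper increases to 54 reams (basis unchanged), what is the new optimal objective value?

Binding: paper and collating. Non-binding: ink (23 unused), press time (15 unused).
Since ink, press time are not tight, their duals are 0.
From A_Bᵀ y = c: 2·y_paper + 5·y_collating = 39; 3·y_paper + 5·y_collating = 41.
→ y_paper = 2 and y_collating = 7.
Δz = y_paper·Δb = 2 × (3) = 6, so new z* = 837 + 6 = 843.

843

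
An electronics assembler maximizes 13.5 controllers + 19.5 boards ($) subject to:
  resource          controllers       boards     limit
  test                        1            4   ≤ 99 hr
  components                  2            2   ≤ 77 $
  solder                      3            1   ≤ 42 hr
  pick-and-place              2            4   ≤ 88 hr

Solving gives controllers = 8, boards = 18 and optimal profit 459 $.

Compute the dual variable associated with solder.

At the optimum: test uses 80 of 99 (slack = 19); components uses 52 of 77 (slack = 25); solder uses 42 of 42 (binding); pick-and-place uses 88 of 88 (binding).
Since test, components are not tight, their duals are 0.
The binding rows give the dual system: 3·y_solder + 2·y_pick-and-place = 13.5 and 1·y_solder + 4·y_pick-and-place = 19.5.
Solving: y_solder = 1.5, y_pick-and-place = 4.5.
Shadow price of solder = 1.5.

1.5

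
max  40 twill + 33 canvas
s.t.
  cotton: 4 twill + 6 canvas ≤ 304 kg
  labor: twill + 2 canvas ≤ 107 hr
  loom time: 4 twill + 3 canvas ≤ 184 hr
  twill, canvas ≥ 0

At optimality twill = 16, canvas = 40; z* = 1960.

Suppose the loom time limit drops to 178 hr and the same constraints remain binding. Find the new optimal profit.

At the optimum: cotton uses 304 of 304 (binding); labor uses 96 of 107 (slack = 11); loom time uses 184 of 184 (binding).
Since labor is not tight, its dual is 0.
From A_Bᵀ y = c: 4·y_cotton + 4·y_loom time = 40; 6·y_cotton + 3·y_loom time = 33.
→ y_cotton = 1 and y_loom time = 9.
Δz = y_loom time·Δb = 9 × (-6) = -54, so new z* = 1960 − 54 = 1906.

1906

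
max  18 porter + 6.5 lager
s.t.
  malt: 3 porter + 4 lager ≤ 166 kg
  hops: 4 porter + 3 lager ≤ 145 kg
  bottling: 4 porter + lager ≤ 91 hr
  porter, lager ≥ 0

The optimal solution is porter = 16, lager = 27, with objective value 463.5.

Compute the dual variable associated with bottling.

3.5

Check each constraint at x*: malt 156/166 (slack 10); hops 145/145 (tight); bottling 91/91 (tight).
Since malt is not tight, its dual is 0.
From A_Bᵀ y = c: 4·y_hops + 4·y_bottling = 18; 3·y_hops + 1·y_bottling = 6.5.
This yields shadow prices y_hops = 1, y_bottling = 3.5.
Shadow price of bottling = 3.5.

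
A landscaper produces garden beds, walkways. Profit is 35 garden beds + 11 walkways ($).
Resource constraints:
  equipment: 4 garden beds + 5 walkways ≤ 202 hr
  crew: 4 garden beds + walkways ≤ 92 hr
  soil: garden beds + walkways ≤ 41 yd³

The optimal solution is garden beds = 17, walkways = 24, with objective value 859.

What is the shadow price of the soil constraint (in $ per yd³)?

3

At the optimum: equipment uses 188 of 202 (slack = 14); crew uses 92 of 92 (binding); soil uses 41 of 41 (binding).
Since equipment is not tight, its dual is 0.
From A_Bᵀ y = c: 4·y_crew + 1·y_soil = 35; 1·y_crew + 1·y_soil = 11.
Solving: y_crew = 8, y_soil = 3.
Shadow price of soil = 3.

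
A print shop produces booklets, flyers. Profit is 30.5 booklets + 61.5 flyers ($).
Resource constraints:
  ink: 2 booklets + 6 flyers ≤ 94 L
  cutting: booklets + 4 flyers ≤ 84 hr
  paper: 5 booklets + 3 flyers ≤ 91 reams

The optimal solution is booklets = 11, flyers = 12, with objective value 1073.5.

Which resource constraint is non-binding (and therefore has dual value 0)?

ink: 94/94 (binding)
cutting: 59/84 (slack 25)
paper: 91/91 (binding)
By complementary slackness, a constraint with positive slack has shadow price 0 → cutting.

cutting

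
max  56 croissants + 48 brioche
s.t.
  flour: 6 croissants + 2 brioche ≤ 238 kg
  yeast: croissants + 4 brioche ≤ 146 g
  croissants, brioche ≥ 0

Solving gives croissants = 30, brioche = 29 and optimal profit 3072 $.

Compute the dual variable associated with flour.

8

At the optimum: flour uses 238 of 238 (binding); yeast uses 146 of 146 (binding).
From A_Bᵀ y = c: 6·y_flour + 1·y_yeast = 56; 2·y_flour + 4·y_yeast = 48.
→ y_flour = 8 and y_yeast = 8.
Shadow price of flour = 8.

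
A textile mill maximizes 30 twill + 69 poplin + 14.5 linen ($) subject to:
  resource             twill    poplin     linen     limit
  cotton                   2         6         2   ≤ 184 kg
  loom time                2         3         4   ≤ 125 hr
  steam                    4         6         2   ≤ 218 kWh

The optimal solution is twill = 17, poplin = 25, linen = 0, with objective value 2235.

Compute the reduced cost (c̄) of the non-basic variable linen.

Binding: cotton and steam. Non-binding: loom time (16 unused).
Since loom time is not tight, its dual is 0.
The binding rows give the dual system: 2·y_cotton + 4·y_steam = 30 and 6·y_cotton + 6·y_steam = 69.
Solving: y_cotton = 8, y_steam = 3.5.
Reduced cost of linen: c₃ − yᵀa₃ = 14.5 − (8·2 + 3.5·2) = 14.5 − 23 = -8.5.

-8.5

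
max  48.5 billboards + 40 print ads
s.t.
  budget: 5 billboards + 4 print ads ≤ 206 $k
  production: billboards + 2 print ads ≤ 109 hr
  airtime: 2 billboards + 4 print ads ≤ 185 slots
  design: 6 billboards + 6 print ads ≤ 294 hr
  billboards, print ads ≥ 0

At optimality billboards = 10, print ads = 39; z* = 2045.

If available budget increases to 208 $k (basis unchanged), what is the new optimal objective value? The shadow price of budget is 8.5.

Δb = 2, so new z* = 2045 + (8.5)·(2) = 2045 + 17 = 2062.

2062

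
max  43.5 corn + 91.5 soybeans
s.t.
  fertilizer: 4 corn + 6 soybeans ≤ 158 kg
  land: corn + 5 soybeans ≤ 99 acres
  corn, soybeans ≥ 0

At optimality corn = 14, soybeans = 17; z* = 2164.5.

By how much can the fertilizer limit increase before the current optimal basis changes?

238

Binding constraints: fertilizer, land. The basis is B = [[4,6],[1,5]] with det 14.
Per unit increase in fertilizer, x* moves by d = (0.3571, -0.0714).
The basis stays optimal until soybeans reaches 0; allowable increase = 238 kg.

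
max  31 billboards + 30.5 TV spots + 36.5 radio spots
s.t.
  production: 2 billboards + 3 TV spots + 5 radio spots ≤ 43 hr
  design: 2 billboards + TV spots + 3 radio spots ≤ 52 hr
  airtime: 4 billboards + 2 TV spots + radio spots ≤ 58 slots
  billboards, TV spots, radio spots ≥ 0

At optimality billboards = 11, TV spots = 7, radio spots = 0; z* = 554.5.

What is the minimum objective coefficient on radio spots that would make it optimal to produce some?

41.5

At the optimum: production uses 43 of 43 (binding); design uses 29 of 52 (slack = 23); airtime uses 58 of 58 (binding).
By complementary slackness, y = 0 for the non-binding constraint.
Dual feasibility on the basic columns requires 2·y_production + 4·y_airtime = 31, 3·y_production + 2·y_airtime = 30.5.
This yields shadow prices y_production = 7.5, y_airtime = 4.
radio spots enters the basis when its profit ≥ yᵀa₃ = 7.5·5 + 4·1 = 41.5.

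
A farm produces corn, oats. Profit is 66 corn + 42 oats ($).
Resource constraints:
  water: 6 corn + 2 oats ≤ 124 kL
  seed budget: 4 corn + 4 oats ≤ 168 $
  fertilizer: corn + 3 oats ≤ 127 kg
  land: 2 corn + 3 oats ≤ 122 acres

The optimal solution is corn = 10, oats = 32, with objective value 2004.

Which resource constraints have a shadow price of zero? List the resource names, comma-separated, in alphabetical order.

water: 124/124 (binding)
seed budget: 168/168 (binding)
fertilizer: 106/127 (slack 21)
land: 116/122 (slack 6)
By complementary slackness, a constraint with positive slack has shadow price 0 → fertilizer, land.

fertilizer, land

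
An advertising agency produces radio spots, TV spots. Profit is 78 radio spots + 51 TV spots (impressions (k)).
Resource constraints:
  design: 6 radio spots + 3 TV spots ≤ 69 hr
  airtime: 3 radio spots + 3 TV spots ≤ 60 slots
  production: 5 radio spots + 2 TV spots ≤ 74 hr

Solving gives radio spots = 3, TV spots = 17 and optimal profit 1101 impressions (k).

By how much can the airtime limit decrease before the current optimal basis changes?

Binding constraints: design, airtime. The basis is B = [[6,3],[3,3]] with det 9.
Per unit decrease in airtime, x* moves by d = (0.3333, -0.6667).
The basis stays optimal until TV spots reaches 0; allowable decrease = 25.5 slots.

25.5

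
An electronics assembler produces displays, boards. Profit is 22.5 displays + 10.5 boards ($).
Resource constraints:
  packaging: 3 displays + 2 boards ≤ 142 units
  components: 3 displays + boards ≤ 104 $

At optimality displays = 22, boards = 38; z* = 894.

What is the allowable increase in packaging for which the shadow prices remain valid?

Binding constraints: packaging, components. The basis is B = [[3,2],[3,1]] with det -3.
Per unit increase in packaging, x* moves by d = (-0.3333, 1).
The basis stays optimal until displays reaches 0; allowable increase = 66 units.

66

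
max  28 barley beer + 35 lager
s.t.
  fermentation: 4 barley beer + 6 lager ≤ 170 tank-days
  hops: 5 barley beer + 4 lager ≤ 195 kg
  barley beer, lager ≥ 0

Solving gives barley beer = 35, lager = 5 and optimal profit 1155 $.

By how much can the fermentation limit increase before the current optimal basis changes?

122.5

Binding constraints: fermentation, hops. The basis is B = [[4,6],[5,4]] with det -14.
Per unit increase in fermentation, x* moves by d = (-0.2857, 0.3571).
The basis stays optimal until barley beer reaches 0; allowable increase = 122.5 tank-days.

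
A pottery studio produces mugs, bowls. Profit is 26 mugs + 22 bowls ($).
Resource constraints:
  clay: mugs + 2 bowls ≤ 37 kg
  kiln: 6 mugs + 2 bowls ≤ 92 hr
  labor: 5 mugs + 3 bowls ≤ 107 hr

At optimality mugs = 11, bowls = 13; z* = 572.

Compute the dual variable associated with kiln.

3

Binding: clay and kiln. Non-binding: labor (13 unused).
Slack constraints have shadow price 0 (complementary slackness).
The binding rows give the dual system: 1·y_clay + 6·y_kiln = 26 and 2·y_clay + 2·y_kiln = 22.
Solving: y_clay = 8, y_kiln = 3.
Shadow price of kiln = 3.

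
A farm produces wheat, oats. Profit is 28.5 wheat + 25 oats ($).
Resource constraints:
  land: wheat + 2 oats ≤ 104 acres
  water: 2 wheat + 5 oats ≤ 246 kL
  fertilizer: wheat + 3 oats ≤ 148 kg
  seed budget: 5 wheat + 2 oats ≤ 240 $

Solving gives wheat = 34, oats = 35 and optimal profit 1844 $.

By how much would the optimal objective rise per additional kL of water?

At the optimum: land uses 104 of 104 (binding); water uses 243 of 246 (slack = 3); fertilizer uses 139 of 148 (slack = 9); seed budget uses 240 of 240 (binding).
Slack constraints have shadow price 0 (complementary slackness).
The binding rows give the dual system: 1·y_land + 5·y_seed budget = 28.5 and 2·y_land + 2·y_seed budget = 25.
This yields shadow prices y_land = 8.5, y_seed budget = 4.
Shadow price of water = 0.

0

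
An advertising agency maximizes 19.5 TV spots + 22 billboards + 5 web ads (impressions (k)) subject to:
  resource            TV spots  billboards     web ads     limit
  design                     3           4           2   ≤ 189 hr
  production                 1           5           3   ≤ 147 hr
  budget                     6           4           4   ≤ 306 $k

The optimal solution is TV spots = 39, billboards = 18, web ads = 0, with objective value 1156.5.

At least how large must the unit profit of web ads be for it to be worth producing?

13

Check each constraint at x*: design 189/189 (tight); production 129/147 (slack 18); budget 306/306 (tight).
Slack constraints have shadow price 0 (complementary slackness).
Dual feasibility on the basic columns requires 3·y_design + 6·y_budget = 19.5, 4·y_design + 4·y_budget = 22.
Solving: y_design = 4.5, y_budget = 1.
web ads enters the basis when its profit ≥ yᵀa₃ = 4.5·2 + 1·4 = 13.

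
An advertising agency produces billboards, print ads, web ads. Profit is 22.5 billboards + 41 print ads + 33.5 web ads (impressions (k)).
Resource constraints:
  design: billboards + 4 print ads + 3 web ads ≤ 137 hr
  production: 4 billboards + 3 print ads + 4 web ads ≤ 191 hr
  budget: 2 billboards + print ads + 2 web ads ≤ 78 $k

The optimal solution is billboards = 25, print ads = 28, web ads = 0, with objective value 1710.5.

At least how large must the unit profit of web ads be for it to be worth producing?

Check each constraint at x*: design 137/137 (tight); production 184/191 (slack 7); budget 78/78 (tight).
Slack constraints have shadow price 0 (complementary slackness).
From A_Bᵀ y = c: 1·y_design + 2·y_budget = 22.5; 4·y_design + 1·y_budget = 41.
→ y_design = 8.5 and y_budget = 7.
web ads enters the basis when its profit ≥ yᵀa₃ = 8.5·3 + 7·2 = 39.5.

39.5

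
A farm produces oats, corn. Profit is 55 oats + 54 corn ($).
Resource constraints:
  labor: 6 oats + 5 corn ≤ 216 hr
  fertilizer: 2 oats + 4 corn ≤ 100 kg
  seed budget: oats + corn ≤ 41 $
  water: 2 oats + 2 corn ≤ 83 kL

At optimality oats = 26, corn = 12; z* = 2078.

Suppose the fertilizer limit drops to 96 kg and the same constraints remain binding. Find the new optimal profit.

2064

Check each constraint at x*: labor 216/216 (tight); fertilizer 100/100 (tight); seed budget 38/41 (slack 3); water 76/83 (slack 7).
Since seed budget, water are not tight, their duals are 0.
From A_Bᵀ y = c: 6·y_labor + 2·y_fertilizer = 55; 5·y_labor + 4·y_fertilizer = 54.
→ y_labor = 8 and y_fertilizer = 3.5.
Δz = y_fertilizer·Δb = 3.5 × (-4) = -14, so new z* = 2078 − 14 = 2064.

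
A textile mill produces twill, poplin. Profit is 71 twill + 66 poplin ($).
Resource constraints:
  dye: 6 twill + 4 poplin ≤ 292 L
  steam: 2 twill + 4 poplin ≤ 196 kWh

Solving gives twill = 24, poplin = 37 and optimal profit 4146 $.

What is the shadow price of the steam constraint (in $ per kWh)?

Both dye and steam are binding at x*.
Dual feasibility on the basic columns requires 6·y_dye + 2·y_steam = 71, 4·y_dye + 4·y_steam = 66.
→ y_dye = 9.5 and y_steam = 7.
Shadow price of steam = 7.

7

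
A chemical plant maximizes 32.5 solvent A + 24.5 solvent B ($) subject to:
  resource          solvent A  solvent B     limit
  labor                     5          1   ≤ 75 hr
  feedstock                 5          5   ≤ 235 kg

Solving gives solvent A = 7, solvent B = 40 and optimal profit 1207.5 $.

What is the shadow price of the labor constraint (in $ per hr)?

Both labor and feedstock are binding at x*.
Dual feasibility on the basic columns requires 5·y_labor + 5·y_feedstock = 32.5, 1·y_labor + 5·y_feedstock = 24.5.
This yields shadow prices y_labor = 2, y_feedstock = 4.5.
Shadow price of labor = 2.

2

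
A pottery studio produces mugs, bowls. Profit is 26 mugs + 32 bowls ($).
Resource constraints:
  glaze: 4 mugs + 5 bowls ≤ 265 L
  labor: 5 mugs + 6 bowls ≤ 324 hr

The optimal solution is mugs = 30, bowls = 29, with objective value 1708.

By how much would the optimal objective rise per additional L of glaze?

At the optimum: glaze uses 265 of 265 (binding); labor uses 324 of 324 (binding).
The binding rows give the dual system: 4·y_glaze + 5·y_labor = 26 and 5·y_glaze + 6·y_labor = 32.
→ y_glaze = 4 and y_labor = 2.
Shadow price of glaze = 4.

4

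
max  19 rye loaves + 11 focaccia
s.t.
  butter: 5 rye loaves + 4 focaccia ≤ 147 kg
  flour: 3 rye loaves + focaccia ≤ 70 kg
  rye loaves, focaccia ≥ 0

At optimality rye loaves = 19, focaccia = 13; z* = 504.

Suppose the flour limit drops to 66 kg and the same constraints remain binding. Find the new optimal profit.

Both butter and flour are binding at x*.
Dual feasibility on the basic columns requires 5·y_butter + 3·y_flour = 19, 4·y_butter + 1·y_flour = 11.
This yields shadow prices y_butter = 2, y_flour = 3.
Δz = y_flour·Δb = 3 × (-4) = -12, so new z* = 504 − 12 = 492.

492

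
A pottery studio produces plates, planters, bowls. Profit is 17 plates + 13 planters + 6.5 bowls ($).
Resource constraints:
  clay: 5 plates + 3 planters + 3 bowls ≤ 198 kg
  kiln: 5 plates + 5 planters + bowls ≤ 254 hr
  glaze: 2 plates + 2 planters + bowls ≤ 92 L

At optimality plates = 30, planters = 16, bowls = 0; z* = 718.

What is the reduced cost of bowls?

Binding: clay and glaze. Non-binding: kiln (24 unused).
Since kiln is not tight, its dual is 0.
From A_Bᵀ y = c: 5·y_clay + 2·y_glaze = 17; 3·y_clay + 2·y_glaze = 13.
→ y_clay = 2 and y_glaze = 3.5.
Reduced cost of bowls: c₃ − yᵀa₃ = 6.5 − (2·3 + 3.5·1) = 6.5 − 9.5 = -3.

-3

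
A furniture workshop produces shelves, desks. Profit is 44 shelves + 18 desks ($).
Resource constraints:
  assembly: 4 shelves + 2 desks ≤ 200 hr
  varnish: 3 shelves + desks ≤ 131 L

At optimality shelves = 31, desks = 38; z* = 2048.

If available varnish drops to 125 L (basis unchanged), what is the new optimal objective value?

At the optimum: assembly uses 200 of 200 (binding); varnish uses 131 of 131 (binding).
Dual feasibility on the basic columns requires 4·y_assembly + 3·y_varnish = 44, 2·y_assembly + 1·y_varnish = 18.
Solving: y_assembly = 5, y_varnish = 8.
Δz = y_varnish·Δb = 8 × (-6) = -48, so new z* = 2048 − 48 = 2000.

2000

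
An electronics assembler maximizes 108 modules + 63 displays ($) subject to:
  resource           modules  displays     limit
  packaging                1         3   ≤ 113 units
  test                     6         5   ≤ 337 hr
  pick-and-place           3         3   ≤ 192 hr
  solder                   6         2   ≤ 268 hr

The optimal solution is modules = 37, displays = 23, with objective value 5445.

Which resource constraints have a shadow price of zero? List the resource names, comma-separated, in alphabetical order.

packaging, pick-and-place

packaging: 106/113 (slack 7)
test: 337/337 (binding)
pick-and-place: 180/192 (slack 12)
solder: 268/268 (binding)
By complementary slackness, a constraint with positive slack has shadow price 0 → packaging, pick-and-place.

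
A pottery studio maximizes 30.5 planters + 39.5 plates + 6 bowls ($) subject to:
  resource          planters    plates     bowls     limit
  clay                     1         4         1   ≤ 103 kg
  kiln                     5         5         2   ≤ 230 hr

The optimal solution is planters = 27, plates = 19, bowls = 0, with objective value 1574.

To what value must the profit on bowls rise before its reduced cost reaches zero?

Both clay and kiln are binding at x*.
From A_Bᵀ y = c: 1·y_clay + 5·y_kiln = 30.5; 4·y_clay + 5·y_kiln = 39.5.
This yields shadow prices y_clay = 3, y_kiln = 5.5.
bowls enters the basis when its profit ≥ yᵀa₃ = 3·1 + 5.5·2 = 14.

14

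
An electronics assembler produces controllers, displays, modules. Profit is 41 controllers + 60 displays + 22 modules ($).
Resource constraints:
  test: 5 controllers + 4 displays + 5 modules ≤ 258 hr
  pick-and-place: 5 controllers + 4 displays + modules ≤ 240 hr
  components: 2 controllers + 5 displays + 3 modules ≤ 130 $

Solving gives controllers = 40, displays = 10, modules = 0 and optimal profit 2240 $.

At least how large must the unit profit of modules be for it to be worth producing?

At the optimum: test uses 240 of 258 (slack = 18); pick-and-place uses 240 of 240 (binding); components uses 130 of 130 (binding).
Since test is not tight, its dual is 0.
From A_Bᵀ y = c: 5·y_pick-and-place + 2·y_components = 41; 4·y_pick-and-place + 5·y_components = 60.
Solving: y_pick-and-place = 5, y_components = 8.
modules enters the basis when its profit ≥ yᵀa₃ = 5·1 + 8·3 = 29.

29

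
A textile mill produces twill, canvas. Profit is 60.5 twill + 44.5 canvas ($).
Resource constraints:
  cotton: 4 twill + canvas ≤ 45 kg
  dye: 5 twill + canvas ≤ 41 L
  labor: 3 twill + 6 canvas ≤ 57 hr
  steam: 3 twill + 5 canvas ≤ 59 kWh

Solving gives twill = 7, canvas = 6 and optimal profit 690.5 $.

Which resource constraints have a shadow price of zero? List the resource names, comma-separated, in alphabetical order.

cotton: 34/45 (slack 11)
dye: 41/41 (binding)
labor: 57/57 (binding)
steam: 51/59 (slack 8)
By complementary slackness, a constraint with positive slack has shadow price 0 → cotton, steam.

cotton, steam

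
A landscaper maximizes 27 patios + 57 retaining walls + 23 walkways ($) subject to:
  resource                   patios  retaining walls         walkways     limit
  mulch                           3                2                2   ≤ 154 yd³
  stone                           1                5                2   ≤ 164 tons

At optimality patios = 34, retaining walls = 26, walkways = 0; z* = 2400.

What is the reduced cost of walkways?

At the optimum: mulch uses 154 of 154 (binding); stone uses 164 of 164 (binding).
The binding rows give the dual system: 3·y_mulch + 1·y_stone = 27 and 2·y_mulch + 5·y_stone = 57.
Solving: y_mulch = 6, y_stone = 9.
Reduced cost of walkways: c₃ − yᵀa₃ = 23 − (6·2 + 9·2) = 23 − 30 = -7.

-7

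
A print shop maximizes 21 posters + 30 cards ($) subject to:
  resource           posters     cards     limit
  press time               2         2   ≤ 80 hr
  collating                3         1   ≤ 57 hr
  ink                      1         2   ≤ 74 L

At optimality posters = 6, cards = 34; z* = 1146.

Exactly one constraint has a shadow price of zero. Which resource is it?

collating

press time: 80/80 (binding)
collating: 52/57 (slack 5)
ink: 74/74 (binding)
By complementary slackness, a constraint with positive slack has shadow price 0 → collating.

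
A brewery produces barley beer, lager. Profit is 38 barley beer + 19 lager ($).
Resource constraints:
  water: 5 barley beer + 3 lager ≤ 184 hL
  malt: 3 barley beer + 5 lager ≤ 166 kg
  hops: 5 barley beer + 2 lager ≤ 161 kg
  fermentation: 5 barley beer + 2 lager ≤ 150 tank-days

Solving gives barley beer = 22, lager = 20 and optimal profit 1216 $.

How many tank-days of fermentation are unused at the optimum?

0

fermentation used = 5·22 + 2·20 = 150; slack = 150 − 150 = 0.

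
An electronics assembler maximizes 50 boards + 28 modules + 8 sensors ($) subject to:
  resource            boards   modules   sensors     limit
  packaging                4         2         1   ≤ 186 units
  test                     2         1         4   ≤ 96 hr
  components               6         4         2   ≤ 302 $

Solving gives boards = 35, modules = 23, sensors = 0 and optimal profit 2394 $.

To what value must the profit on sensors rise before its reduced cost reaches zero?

Check each constraint at x*: packaging 186/186 (tight); test 93/96 (slack 3); components 302/302 (tight).
Since test is not tight, its dual is 0.
From A_Bᵀ y = c: 4·y_packaging + 6·y_components = 50; 2·y_packaging + 4·y_components = 28.
Solving: y_packaging = 8, y_components = 3.
sensors enters the basis when its profit ≥ yᵀa₃ = 8·1 + 3·2 = 14.

14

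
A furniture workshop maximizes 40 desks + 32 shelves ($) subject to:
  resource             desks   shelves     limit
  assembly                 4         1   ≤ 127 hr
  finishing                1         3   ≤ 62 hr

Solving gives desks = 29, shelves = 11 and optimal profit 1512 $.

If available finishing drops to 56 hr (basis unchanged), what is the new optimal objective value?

1464

Both assembly and finishing are binding at x*.
From A_Bᵀ y = c: 4·y_assembly + 1·y_finishing = 40; 1·y_assembly + 3·y_finishing = 32.
→ y_assembly = 8 and y_finishing = 8.
Δz = y_finishing·Δb = 8 × (-6) = -48, so new z* = 1512 − 48 = 1464.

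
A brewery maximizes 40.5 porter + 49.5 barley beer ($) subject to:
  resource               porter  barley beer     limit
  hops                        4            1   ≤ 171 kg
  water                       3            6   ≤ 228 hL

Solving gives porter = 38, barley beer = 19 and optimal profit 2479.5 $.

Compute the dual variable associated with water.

7.5

At the optimum: hops uses 171 of 171 (binding); water uses 228 of 228 (binding).
The binding rows give the dual system: 4·y_hops + 3·y_water = 40.5 and 1·y_hops + 6·y_water = 49.5.
Solving: y_hops = 4.5, y_water = 7.5.
Shadow price of water = 7.5.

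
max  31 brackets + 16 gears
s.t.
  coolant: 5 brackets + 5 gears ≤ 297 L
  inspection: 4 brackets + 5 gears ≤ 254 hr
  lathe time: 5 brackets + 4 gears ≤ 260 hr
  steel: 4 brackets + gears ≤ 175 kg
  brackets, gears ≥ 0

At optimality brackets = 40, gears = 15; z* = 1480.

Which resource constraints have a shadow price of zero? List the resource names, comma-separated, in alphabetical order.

coolant: 275/297 (slack 22)
inspection: 235/254 (slack 19)
lathe time: 260/260 (binding)
steel: 175/175 (binding)
By complementary slackness, a constraint with positive slack has shadow price 0 → coolant, inspection.

coolant, inspection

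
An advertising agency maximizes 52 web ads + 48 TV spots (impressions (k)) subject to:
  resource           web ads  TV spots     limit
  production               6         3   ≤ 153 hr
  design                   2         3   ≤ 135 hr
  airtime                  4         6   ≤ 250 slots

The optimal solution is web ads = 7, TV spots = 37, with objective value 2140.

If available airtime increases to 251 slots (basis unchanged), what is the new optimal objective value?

Check each constraint at x*: production 153/153 (tight); design 125/135 (slack 10); airtime 250/250 (tight).
Since design is not tight, its dual is 0.
Dual feasibility on the basic columns requires 6·y_production + 4·y_airtime = 52, 3·y_production + 6·y_airtime = 48.
→ y_production = 5 and y_airtime = 5.5.
Δz = y_airtime·Δb = 5.5 × (1) = 5.5, so new z* = 2140 + 5.5 = 2145.5.

2145.5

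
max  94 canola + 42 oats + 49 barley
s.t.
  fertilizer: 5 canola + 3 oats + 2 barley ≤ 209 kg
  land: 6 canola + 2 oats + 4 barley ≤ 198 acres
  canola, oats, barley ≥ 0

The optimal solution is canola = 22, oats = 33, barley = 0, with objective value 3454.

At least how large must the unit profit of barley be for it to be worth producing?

Both fertilizer and land are binding at x*.
Dual feasibility on the basic columns requires 5·y_fertilizer + 6·y_land = 94, 3·y_fertilizer + 2·y_land = 42.
This yields shadow prices y_fertilizer = 8, y_land = 9.
barley enters the basis when its profit ≥ yᵀa₃ = 8·2 + 9·4 = 52.

52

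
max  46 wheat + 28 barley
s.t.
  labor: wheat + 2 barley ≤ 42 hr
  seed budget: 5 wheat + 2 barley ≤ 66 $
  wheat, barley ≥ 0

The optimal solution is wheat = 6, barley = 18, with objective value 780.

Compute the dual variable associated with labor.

At the optimum: labor uses 42 of 42 (binding); seed budget uses 66 of 66 (binding).
Dual feasibility on the basic columns requires 1·y_labor + 5·y_seed budget = 46, 2·y_labor + 2·y_seed budget = 28.
Solving: y_labor = 6, y_seed budget = 8.
Shadow price of labor = 6.

6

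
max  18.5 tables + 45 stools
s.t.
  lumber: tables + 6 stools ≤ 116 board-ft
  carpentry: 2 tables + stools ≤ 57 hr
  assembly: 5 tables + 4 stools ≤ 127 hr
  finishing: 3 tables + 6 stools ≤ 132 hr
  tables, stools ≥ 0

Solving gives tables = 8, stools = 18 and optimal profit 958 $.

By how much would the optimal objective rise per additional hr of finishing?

5.5

Check each constraint at x*: lumber 116/116 (tight); carpentry 34/57 (slack 23); assembly 112/127 (slack 15); finishing 132/132 (tight).
Slack constraints have shadow price 0 (complementary slackness).
The binding rows give the dual system: 1·y_lumber + 3·y_finishing = 18.5 and 6·y_lumber + 6·y_finishing = 45.
→ y_lumber = 2 and y_finishing = 5.5.
Shadow price of finishing = 5.5.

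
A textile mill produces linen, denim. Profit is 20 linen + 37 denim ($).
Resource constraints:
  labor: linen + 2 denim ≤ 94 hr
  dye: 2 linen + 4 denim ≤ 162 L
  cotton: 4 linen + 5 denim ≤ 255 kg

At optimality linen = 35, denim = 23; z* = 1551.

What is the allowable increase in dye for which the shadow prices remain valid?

26

Binding constraints: dye, cotton. The basis is B = [[2,4],[4,5]] with det -6.
Per unit increase in dye, x* moves by d = (-0.8333, 0.6667).
The basis stays optimal until labor becomes binding; allowable increase = 26 L.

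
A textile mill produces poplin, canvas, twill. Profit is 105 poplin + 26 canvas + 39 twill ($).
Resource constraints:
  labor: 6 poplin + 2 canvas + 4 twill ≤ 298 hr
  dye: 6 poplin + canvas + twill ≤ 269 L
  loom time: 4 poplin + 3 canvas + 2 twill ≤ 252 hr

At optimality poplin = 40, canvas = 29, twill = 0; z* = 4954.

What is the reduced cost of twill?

Check each constraint at x*: labor 298/298 (tight); dye 269/269 (tight); loom time 247/252 (slack 5).
By complementary slackness, y = 0 for the non-binding constraint.
From A_Bᵀ y = c: 6·y_labor + 6·y_dye = 105; 2·y_labor + 1·y_dye = 26.
Solving: y_labor = 8.5, y_dye = 9.
Reduced cost of twill: c₃ − yᵀa₃ = 39 − (8.5·4 + 9·1) = 39 − 43 = -4.

-4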